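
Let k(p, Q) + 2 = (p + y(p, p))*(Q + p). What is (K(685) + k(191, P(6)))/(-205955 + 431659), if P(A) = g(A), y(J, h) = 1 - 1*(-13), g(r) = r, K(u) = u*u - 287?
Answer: 509321/225704 ≈ 2.2566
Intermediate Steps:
K(u) = -287 + u² (K(u) = u² - 287 = -287 + u²)
y(J, h) = 14 (y(J, h) = 1 + 13 = 14)
P(A) = A
k(p, Q) = -2 + (14 + p)*(Q + p) (k(p, Q) = -2 + (p + 14)*(Q + p) = -2 + (14 + p)*(Q + p))
(K(685) + k(191, P(6)))/(-205955 + 431659) = ((-287 + 685²) + (-2 + 191² + 14*6 + 14*191 + 6*191))/(-205955 + 431659) = ((-287 + 469225) + (-2 + 36481 + 84 + 2674 + 1146))/225704 = (468938 + 40383)*(1/225704) = 509321*(1/225704) = 509321/225704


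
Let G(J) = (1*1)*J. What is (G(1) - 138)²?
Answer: 18769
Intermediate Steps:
G(J) = J (G(J) = 1*J = J)
(G(1) - 138)² = (1 - 138)² = (-137)² = 18769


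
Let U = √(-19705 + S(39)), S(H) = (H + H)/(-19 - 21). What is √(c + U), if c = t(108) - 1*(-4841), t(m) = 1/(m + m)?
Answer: √(156848550 + 3240*I*√1970695)/180 ≈ 69.585 + 1.0087*I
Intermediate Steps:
S(H) = -H/20 (S(H) = (2*H)/(-40) = (2*H)*(-1/40) = -H/20)
t(m) = 1/(2*m)
U = I*√1970695/10 (U = √(-19705 - 1/20*39) = √(-19705 - 39/20) = √(-394139/20) = I*√1970695/10 ≈ 140.38*I)
c = 1045657/216 (c = (½)/108 - 1*(-4841) = (½)*(1/108) + 4841 = 1/216 + 4841 = 1045657/216 ≈ 4841.0)
√(c + U) = √(1045657/216 + I*√1970695/10)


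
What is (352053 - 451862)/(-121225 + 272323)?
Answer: -99809/151098 ≈ -0.66056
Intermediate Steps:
(352053 - 451862)/(-121225 + 272323) = -99809/151098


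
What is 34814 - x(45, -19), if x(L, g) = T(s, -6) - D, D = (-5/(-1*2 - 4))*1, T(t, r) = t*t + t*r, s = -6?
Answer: 208457/6 ≈ 34743.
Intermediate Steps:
T(t, r) = t**2 + r*t
D = 5/6 (D = (-5/(-2 - 4))*1 = (-5/(-6))*1 = -1/6*(-5)*1 = (5/6)*1 = 5/6 ≈ 0.83333)
x(L, g) = 427/6 (x(L, g) = -6*(-6 - 6) - 1*5/6 = -6*(-12) - 5/6 = 72 - 5/6 = 427/6)
34814 - x(45, -19) = 34814 - 1*427/6 = 34814 - 427/6 = 208457/6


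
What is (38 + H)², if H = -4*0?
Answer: 1444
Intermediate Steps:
H = 0 (H = -1*0 = 0)
(38 + H)² = (38 + 0)² = 38² = 1444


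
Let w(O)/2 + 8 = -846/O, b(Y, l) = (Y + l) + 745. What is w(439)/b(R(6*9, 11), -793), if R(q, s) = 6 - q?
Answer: 2179/10536 ≈ 0.20681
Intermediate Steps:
b(Y, l) = 745 + Y + l
w(O) = -16 - 1692/O (w(O) = -16 + 2*(-846/O) = -16 - 1692/O)
w(439)/b(R(6*9, 11), -793) = (-16 - 1692/439)/(745 + (6 - 6*9) - 793) = (-16 - 1692*1/439)/(745 + (6 - 1*54) - 793) = (-16 - 1692/439)/(745 + (6 - 54) - 793) = -8716/(439*(745 - 48 - 793)) = -8716/439/(-96) = -8716/439*(-1/96) = 2179/10536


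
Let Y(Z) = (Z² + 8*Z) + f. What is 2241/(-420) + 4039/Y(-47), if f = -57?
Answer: -190303/62160 ≈ -3.0615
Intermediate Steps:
Y(Z) = -57 + Z² + 8*Z (Y(Z) = (Z² + 8*Z) - 57 = -57 + Z² + 8*Z)
2241/(-420) + 4039/Y(-47) = 2241/(-420) + 4039/(-57 + (-47)² + 8*(-47)) = 2241*(-1/420) + 4039/(-57 + 2209 - 376) = -747/140 + 4039/1776 = -190303/62160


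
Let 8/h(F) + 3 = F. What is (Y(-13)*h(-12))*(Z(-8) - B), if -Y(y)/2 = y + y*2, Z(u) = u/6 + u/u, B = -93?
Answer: -57824/15 ≈ -3854.9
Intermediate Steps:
Z(u) = 1 + u/6 (Z(u) = u*(⅙) + 1 = u/6 + 1 = 1 + u/6)
Y(y) = -6*y (Y(y) = -2*(y + y*2) = -2*(y + 2*y) = -6*y)
h(F) = 8/(-3 + F)
(Y(-13)*h(-12))*(Z(-8) - B) = ((-6*(-13))*(8/(-3 - 12)))*((1 + (⅙)*(-8)) - 1*(-93)) = (78*(8/(-15)))*((1 - 4/3) + 93) = (78*(8*(-1/15)))*(-⅓ + 93) = (78*(-8/15))*(278/3) = -208/5*278/3 = -57824/15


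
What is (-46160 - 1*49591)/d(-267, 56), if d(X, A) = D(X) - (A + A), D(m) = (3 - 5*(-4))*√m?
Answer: 10724112/153787 + 2202273*I*√267/153787 ≈ 69.734 + 234.0*I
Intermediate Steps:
D(m) = 23*√m (D(m) = (3 + 20)*√m = 23*√m)
d(X, A) = -2*A + 23*√X (d(X, A) = 23*√X - (A + A) = 23*√X - 2*A = -2*A + 23*√X)
(-46160 - 1*49591)/d(-267, 56) = (-46160 - 1*49591)/(-2*56 + 23*√(-267)) = (-46160 - 49591)/(-112 + 23*(I*√267)) = -95751/(-112 + 23*I*√267)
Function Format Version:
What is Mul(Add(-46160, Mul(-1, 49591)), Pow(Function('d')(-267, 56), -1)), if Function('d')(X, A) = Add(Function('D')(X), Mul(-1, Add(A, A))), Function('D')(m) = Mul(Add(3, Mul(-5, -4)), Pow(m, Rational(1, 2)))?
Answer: Add(Rational(10724112, 153787), Mul(Rational(2202273, 153787), I, Pow(267, Rational(1, 2)))) ≈ Add(69.734, Mul(234.00, I))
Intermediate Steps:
Function('D')(m) = Mul(23, Pow(m, Rational(1, 2))) (Function('D')(m) = Mul(Add(3, 20), Pow(m, Rational(1, 2))) = Mul(23, Pow(m, Rational(1, 2))))
Function('d')(X, A) = Add(Mul(-2, A), Mul(23, Pow(X, Rational(1, 2)))) (Function('d')(X, A) = Add(Mul(23, Pow(X, Rational(1, 2))), Mul(-1, Add(A, A))) = Add(Mul(23, Pow(X, Rational(1, 2))), Mul(-1, Mul(2, A))) = Add(Mul(23, Pow(X, Rational(1, 2))), Mul(-2, A)) = Add(Mul(-2, A), Mul(23, Pow(X, Rational(1, 2)))))
Mul(Add(-46160, Mul(-1, 49591)), Pow(Function('d')(-267, 56), -1)) = Mul(Add(-46160, Mul(-1, 49591)), Pow(Add(Mul(-2, 56), Mul(23, Pow(-267, Rational(1, 2)))), -1)) = Mul(Add(-46160, -49591), Pow(Add(-112, Mul(23, Mul(I, Pow(267, Rational(1, 2))))), -1)) = Mul(-95751, Pow(Add(-112, Mul(23, I, Pow(267, Rational(1, 2)))), -1))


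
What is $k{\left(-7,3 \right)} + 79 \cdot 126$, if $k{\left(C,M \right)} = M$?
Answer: $9957$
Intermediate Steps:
$k{\left(-7,3 \right)} + 79 \cdot 126 = 3 + 79 \cdot 126 = 3 + 9954 = 9957$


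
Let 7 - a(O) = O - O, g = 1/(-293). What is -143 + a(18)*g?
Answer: -41906/293 ≈ -143.02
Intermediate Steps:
g = -1/293 ≈ -0.0034130
a(O) = 7 (a(O) = 7 - (O - O) = 7 - 1*0 = 7 + 0 = 7)
-143 + a(18)*g = -143 + 7*(-1/293) = -143 - 7/293 = -41906/293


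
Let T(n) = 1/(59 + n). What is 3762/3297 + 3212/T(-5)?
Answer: 190620606/1099 ≈ 1.7345e+5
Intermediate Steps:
3762/3297 + 3212/T(-5) = 3762/3297 + 3212/(1/(59 - 5)) = 3762*(1/3297) + 3212/(1/54) = 1254/1099 + 3212/(1/54) = 1254/1099 + 3212*54 = 1254/1099 + 173448 = 190620606/1099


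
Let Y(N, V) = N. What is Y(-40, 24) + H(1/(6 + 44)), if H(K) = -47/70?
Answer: -2847/70 ≈ -40.671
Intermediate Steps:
H(K) = -47/70 (H(K) = -47*1/70 = -47/70)
Y(-40, 24) + H(1/(6 + 44)) = -40 - 47/70 = -2847/70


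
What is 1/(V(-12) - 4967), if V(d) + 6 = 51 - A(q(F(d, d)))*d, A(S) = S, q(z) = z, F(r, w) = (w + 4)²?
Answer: -1/4154 ≈ -0.00024073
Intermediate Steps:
F(r, w) = (4 + w)²
V(d) = 45 - d*(4 + d)² (V(d) = -6 + (51 - (4 + d)²*d) = -6 + (51 - d*(4 + d)²) = 45 - d*(4 + d)²)
1/(V(-12) - 4967) = 1/((45 - 1*(-12)*(4 - 12)²) - 4967) = 1/((45 - 1*(-12)*(-8)²) - 4967) = 1/((45 - 1*(-12)*64) - 4967) = 1/((45 + 768) - 4967) = 1/(813 - 4967) = 1/(-4154) = -1/4154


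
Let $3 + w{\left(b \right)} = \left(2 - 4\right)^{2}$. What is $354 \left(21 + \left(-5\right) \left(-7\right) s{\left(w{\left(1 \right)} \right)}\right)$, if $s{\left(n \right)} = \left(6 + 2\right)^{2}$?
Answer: $800394$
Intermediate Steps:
$w{\left(b \right)} = 1$ ($w{\left(b \right)} = -3 + \left(2 - 4\right)^{2} = -3 + \left(-2\right)^{2} = -3 + 4 = 1$)
$s{\left(n \right)} = 64$ ($s{\left(n \right)} = 8^{2} = 64$)
$354 \left(21 + \left(-5\right) \left(-7\right) s{\left(w{\left(1 \right)} \right)}\right) = 354 \left(21 + \left(-5\right) \left(-7\right) 64\right) = 354 \left(21 + 35 \cdot 64\right) = 354 \left(21 + 2240\right) = 354 \cdot 2261 = 800394$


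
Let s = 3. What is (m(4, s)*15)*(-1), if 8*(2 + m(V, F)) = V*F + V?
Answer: 0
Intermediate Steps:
m(V, F) = -2 + V/8 + F*V/8 (m(V, F) = -2 + (V*F + V)/8 = -2 + (F*V + V)/8 = -2 + (V + F*V)/8 = -2 + (V/8 + F*V/8) = -2 + V/8 + F*V/8)
(m(4, s)*15)*(-1) = ((-2 + (⅛)*4 + (⅛)*3*4)*15)*(-1) = ((-2 + ½ + 3/2)*15)*(-1) = (0*15)*(-1) = 0*(-1) = 0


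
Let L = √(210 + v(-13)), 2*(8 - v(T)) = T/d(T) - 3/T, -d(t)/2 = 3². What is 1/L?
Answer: 6*√1323413/101801 ≈ 0.067803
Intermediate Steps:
d(t) = -18 (d(t) = -2*3² = -2*9 = -18)
v(T) = 8 + T/36 + 3/(2*T) (v(T) = 8 - (T/(-18) - 3/T)/2 = 8 - (T*(-1/18) - 3/T)/2 = 8 - (-T/18 - 3/T)/2 = 8 - (-3/T - T/18)/2 = 8 + (T/36 + 3/(2*T)) = 8 + T/36 + 3/(2*T))
L = √1323413/78 (L = √(210 + (1/36)*(54 - 13*(288 - 13))/(-13)) = √(210 + (1/36)*(-1/13)*(54 - 13*275)) = √(210 + (1/36)*(-1/13)*(54 - 3575)) = √(210 + (1/36)*(-1/13)*(-3521)) = √(210 + 3521/468) = √(101801/468) = √1323413/78 ≈ 14.749)
1/L = 1/(√1323413/78) = 6*√1323413/101801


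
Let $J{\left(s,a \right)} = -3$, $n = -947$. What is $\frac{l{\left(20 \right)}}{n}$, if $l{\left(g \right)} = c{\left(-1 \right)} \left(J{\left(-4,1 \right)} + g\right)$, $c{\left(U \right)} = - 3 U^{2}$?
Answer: $\frac{51}{947} \approx 0.053854$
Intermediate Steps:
$l{\left(g \right)} = 9 - 3 g$ ($l{\left(g \right)} = - 3 \left(-1\right)^{2} \left(-3 + g\right) = \left(-3\right) 1 \left(-3 + g\right) = - 3 \left(-3 + g\right) = 9 - 3 g$)
$\frac{l{\left(20 \right)}}{n} = \frac{9 - 60}{-947} = \left(9 - 60\right) \left(- \frac{1}{947}\right) = \left(-51\right) \left(- \frac{1}{947}\right) = \frac{51}{947}$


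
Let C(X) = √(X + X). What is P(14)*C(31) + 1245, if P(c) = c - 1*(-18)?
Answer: 1245 + 32*√62 ≈ 1497.0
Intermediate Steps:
P(c) = 18 + c (P(c) = c + 18 = 18 + c)
C(X) = √2*√X (C(X) = √(2*X) = √2*√X)
P(14)*C(31) + 1245 = (18 + 14)*(√2*√31) + 1245 = 32*√62 + 1245 = 1245 + 32*√62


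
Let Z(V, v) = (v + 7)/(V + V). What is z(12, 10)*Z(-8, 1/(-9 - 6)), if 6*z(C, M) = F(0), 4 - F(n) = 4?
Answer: 0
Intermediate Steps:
F(n) = 0 (F(n) = 4 - 1*4 = 4 - 4 = 0)
z(C, M) = 0 (z(C, M) = (⅙)*0 = 0)
Z(V, v) = (7 + v)/(2*V) (Z(V, v) = (7 + v)/((2*V)) = (7 + v)*(1/(2*V)) = (7 + v)/(2*V))
z(12, 10)*Z(-8, 1/(-9 - 6)) = 0*((½)*(7 + 1/(-9 - 6))/(-8)) = 0*((½)*(-⅛)*(7 + 1/(-15))) = 0*((½)*(-⅛)*(7 - 1/15)) = 0*((½)*(-⅛)*(104/15)) = 0*(-13/30) = 0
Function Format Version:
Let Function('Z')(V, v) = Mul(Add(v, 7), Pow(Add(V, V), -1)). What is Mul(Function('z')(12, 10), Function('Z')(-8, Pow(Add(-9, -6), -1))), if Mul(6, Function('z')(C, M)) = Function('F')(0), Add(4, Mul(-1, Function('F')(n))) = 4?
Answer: 0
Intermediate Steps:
Function('F')(n) = 0 (Function('F')(n) = Add(4, Mul(-1, 4)) = Add(4, -4) = 0)
Function('z')(C, M) = 0 (Function('z')(C, M) = Mul(Rational(1, 6), 0) = 0)
Function('Z')(V, v) = Mul(Rational(1, 2), Pow(V, -1), Add(7, v)) (Function('Z')(V, v) = Mul(Add(7, v), Pow(Mul(2, V), -1)) = Mul(Add(7, v), Mul(Rational(1, 2), Pow(V, -1))) = Mul(Rational(1, 2), Pow(V, -1), Add(7, v)))
Mul(Function('z')(12, 10), Function('Z')(-8, Pow(Add(-9, -6), -1))) = Mul(0, Mul(Rational(1, 2), Pow(-8, -1), Add(7, Pow(Add(-9, -6), -1)))) = Mul(0, Mul(Rational(1, 2), Rational(-1, 8), Add(7, Pow(-15, -1)))) = Mul(0, Mul(Rational(1, 2), Rational(-1, 8), Add(7, Rational(-1, 15)))) = Mul(0, Mul(Rational(1, 2), Rational(-1, 8), Rational(104, 15))) = Mul(0, Rational(-13, 30)) = 0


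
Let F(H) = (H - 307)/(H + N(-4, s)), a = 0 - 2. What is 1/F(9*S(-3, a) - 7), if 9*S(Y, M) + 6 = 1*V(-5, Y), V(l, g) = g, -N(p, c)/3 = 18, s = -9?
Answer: 70/323 ≈ 0.21672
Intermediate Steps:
N(p, c) = -54 (N(p, c) = -3*18 = -54)
a = -2
S(Y, M) = -⅔ + Y/9 (S(Y, M) = -⅔ + (1*Y)/9 = -⅔ + Y/9)
F(H) = (-307 + H)/(-54 + H) (F(H) = (H - 307)/(H - 54) = (-307 + H)/(-54 + H))
1/F(9*S(-3, a) - 7) = 1/((-307 + (9*(-⅔ + (⅑)*(-3)) - 7))/(-54 + (9*(-⅔ + (⅑)*(-3)) - 7))) = 1/((-307 + (9*(-⅔ - ⅓) - 7))/(-54 + (9*(-⅔ - ⅓) - 7))) = 1/((-307 + (9*(-1) - 7))/(-54 + (9*(-1) - 7))) = 1/((-307 + (-9 - 7))/(-54 + (-9 - 7))) = 1/((-307 - 16)/(-54 - 16)) = 1/(-323/(-70)) = 1/(-1/70*(-323)) = 1/(323/70) = 70/323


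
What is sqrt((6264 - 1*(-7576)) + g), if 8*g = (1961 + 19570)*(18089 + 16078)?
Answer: sqrt(1471520794)/4 ≈ 9590.1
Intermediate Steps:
g = 735649677/8 (g = ((1961 + 19570)*(18089 + 16078))/8 = (21531*34167)/8 = (1/8)*735649677 = 735649677/8 ≈ 9.1956e+7)
sqrt((6264 - 1*(-7576)) + g) = sqrt((6264 - 1*(-7576)) + 735649677/8) = sqrt((6264 + 7576) + 735649677/8) = sqrt(13840 + 735649677/8) = sqrt(735760397/8) = sqrt(1471520794)/4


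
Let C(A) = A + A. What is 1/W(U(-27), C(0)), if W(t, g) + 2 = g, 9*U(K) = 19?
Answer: -1/2 ≈ -0.50000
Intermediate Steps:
C(A) = 2*A
U(K) = 19/9 (U(K) = (1/9)*19 = 19/9)
W(t, g) = -2 + g
1/W(U(-27), C(0)) = 1/(-2 + 2*0) = 1/(-2 + 0) = 1/(-2) = -1/2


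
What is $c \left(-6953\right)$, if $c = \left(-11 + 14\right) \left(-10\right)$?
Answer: $208590$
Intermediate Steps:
$c = -30$ ($c = 3 \left(-10\right) = -30$)
$c \left(-6953\right) = \left(-30\right) \left(-6953\right) = 208590$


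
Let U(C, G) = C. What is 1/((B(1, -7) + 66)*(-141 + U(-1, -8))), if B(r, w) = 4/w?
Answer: -7/65036 ≈ -0.00010763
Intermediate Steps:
1/((B(1, -7) + 66)*(-141 + U(-1, -8))) = 1/((4/(-7) + 66)*(-141 - 1)) = 1/((4*(-⅐) + 66)*(-142)) = 1/((-4/7 + 66)*(-142)) = 1/((458/7)*(-142)) = 1/(-65036/7) = -7/65036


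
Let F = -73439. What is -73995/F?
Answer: 73995/73439 ≈ 1.0076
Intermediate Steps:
-73995/F = -73995/(-73439) = -73995*(-1/73439) = 73995/73439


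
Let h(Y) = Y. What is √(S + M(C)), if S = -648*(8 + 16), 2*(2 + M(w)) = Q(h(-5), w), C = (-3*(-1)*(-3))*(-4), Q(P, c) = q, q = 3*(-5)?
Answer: I*√62246/2 ≈ 124.75*I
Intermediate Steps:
q = -15
Q(P, c) = -15
C = 36 (C = (3*(-3))*(-4) = -9*(-4) = 36)
M(w) = -19/2 (M(w) = -2 + (½)*(-15) = -2 - 15/2 = -19/2)
S = -15552 (S = -648*24 = -15552)
√(S + M(C)) = √(-15552 - 19/2) = √(-31123/2) = I*√62246/2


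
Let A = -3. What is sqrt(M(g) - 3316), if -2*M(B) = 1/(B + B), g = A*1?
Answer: I*sqrt(119373)/6 ≈ 57.584*I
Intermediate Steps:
g = -3 (g = -3*1 = -3)
M(B) = -1/(4*B) (M(B) = -1/(2*(B + B)) = -1/(2*B)/2 = -1/(4*B))
sqrt(M(g) - 3316) = sqrt(-1/4/(-3) - 3316) = sqrt(-1/4*(-1/3) - 3316) = sqrt(1/12 - 3316) = sqrt(-39791/12) = I*sqrt(119373)/6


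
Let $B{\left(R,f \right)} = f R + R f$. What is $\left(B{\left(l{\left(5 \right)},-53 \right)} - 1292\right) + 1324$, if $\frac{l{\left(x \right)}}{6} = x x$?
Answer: $-15868$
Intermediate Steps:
$l{\left(x \right)} = 6 x^{2}$ ($l{\left(x \right)} = 6 x x = 6 x^{2}$)
$B{\left(R,f \right)} = 2 R f$ ($B{\left(R,f \right)} = R f + R f = 2 R f$)
$\left(B{\left(l{\left(5 \right)},-53 \right)} - 1292\right) + 1324 = \left(2 \cdot 6 \cdot 5^{2} \left(-53\right) - 1292\right) + 1324 = \left(2 \cdot 6 \cdot 25 \left(-53\right) - 1292\right) + 1324 = \left(2 \cdot 150 \left(-53\right) - 1292\right) + 1324 = \left(-15900 - 1292\right) + 1324 = -17192 + 1324 = -15868$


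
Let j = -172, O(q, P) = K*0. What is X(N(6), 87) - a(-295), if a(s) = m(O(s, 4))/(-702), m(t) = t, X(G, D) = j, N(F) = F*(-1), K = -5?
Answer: -172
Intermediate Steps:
O(q, P) = 0 (O(q, P) = -5*0 = 0)
N(F) = -F
X(G, D) = -172
a(s) = 0 (a(s) = 0/(-702) = 0*(-1/702) = 0)
X(N(6), 87) - a(-295) = -172 - 1*0 = -172 + 0 = -172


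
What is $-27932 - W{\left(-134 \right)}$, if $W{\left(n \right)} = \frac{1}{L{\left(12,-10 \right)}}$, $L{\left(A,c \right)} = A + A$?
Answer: $- \frac{670369}{24} \approx -27932.0$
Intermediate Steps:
$L{\left(A,c \right)} = 2 A$
$W{\left(n \right)} = \frac{1}{24}$ ($W{\left(n \right)} = \frac{1}{2 \cdot 12} = \frac{1}{24}$)
$-27932 - W{\left(-134 \right)} = -27932 - \frac{1}{24} = - \frac{670369}{24}$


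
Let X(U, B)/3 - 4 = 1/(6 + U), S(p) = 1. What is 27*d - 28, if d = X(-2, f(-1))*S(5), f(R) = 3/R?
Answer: 1265/4 ≈ 316.25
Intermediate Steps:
X(U, B) = 12 + 3/(6 + U)
d = 51/4 (d = (3*(25 + 4*(-2))/(6 - 2))*1 = (3*(25 - 8)/4)*1 = (3*(1/4)*17)*1 = (51/4)*1 = 51/4 ≈ 12.750)
27*d - 28 = 27*(51/4) - 28 = 1377/4 - 28 = 1265/4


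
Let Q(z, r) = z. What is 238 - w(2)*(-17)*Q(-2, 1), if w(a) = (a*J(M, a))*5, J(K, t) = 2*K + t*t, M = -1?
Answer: -442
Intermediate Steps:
J(K, t) = t² + 2*K (J(K, t) = 2*K + t² = t² + 2*K)
w(a) = 5*a*(-2 + a²) (w(a) = (a*(a² + 2*(-1)))*5 = (a*(a² - 2))*5 = (a*(-2 + a²))*5 = 5*a*(-2 + a²))
238 - w(2)*(-17)*Q(-2, 1) = 238 - (5*2*(-2 + 2²))*(-17)*(-2) = 238 - (5*2*(-2 + 4))*(-17)*(-2) = 238 - (5*2*2)*(-17)*(-2) = 238 - 20*(-17)*(-2) = 238 - (-340)*(-2) = 238 - 1*680 = 238 - 680 = -442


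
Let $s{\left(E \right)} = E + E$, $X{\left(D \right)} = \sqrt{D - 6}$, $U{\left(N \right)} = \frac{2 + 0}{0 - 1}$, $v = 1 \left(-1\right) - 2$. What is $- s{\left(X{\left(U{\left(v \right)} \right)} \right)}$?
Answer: $- 4 i \sqrt{2} \approx - 5.6569 i$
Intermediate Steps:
$v = -3$ ($v = -1 - 2 = -3$)
$U{\left(N \right)} = -2$ ($U{\left(N \right)} = \frac{2}{-1} = 2 \left(-1\right) = -2$)
$X{\left(D \right)} = \sqrt{-6 + D}$
$s{\left(E \right)} = 2 E$
$- s{\left(X{\left(U{\left(v \right)} \right)} \right)} = - 2 \sqrt{-6 - 2} = - 2 \sqrt{-8} = - 2 \cdot 2 i \sqrt{2} = - 4 i \sqrt{2}$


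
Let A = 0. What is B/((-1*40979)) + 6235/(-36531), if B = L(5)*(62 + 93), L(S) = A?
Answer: -6235/36531 ≈ -0.17068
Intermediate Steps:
L(S) = 0
B = 0 (B = 0*(62 + 93) = 0*155 = 0)
B/((-1*40979)) + 6235/(-36531) = 0/((-1*40979)) + 6235/(-36531) = 0/(-40979) + 6235*(-1/36531) = 0*(-1/40979) - 6235/36531 = 0 - 6235/36531 = -6235/36531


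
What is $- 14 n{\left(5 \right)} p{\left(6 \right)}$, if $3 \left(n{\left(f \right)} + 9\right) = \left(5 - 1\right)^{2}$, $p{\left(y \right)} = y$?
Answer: $308$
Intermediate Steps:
$n{\left(f \right)} = - \frac{11}{3}$ ($n{\left(f \right)} = -9 + \frac{\left(5 - 1\right)^{2}}{3} = -9 + \frac{4^{2}}{3} = -9 + \frac{1}{3} \cdot 16 = -9 + \frac{16}{3} = - \frac{11}{3}$)
$- 14 n{\left(5 \right)} p{\left(6 \right)} = \left(-14\right) \left(- \frac{11}{3}\right) 6 = \frac{154}{3} \cdot 6 = 308$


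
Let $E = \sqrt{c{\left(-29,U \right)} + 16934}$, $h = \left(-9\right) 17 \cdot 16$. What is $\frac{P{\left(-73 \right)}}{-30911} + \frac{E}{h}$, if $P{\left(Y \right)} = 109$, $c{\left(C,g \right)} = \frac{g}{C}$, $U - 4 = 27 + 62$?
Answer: $- \frac{109}{30911} - \frac{\sqrt{14238797}}{70992} \approx -0.056679$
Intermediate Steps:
$U = 93$ ($U = 4 + \left(27 + 62\right) = 4 + 89 = 93$)
$h = -2448$ ($h = \left(-153\right) 16 = -2448$)
$E = \frac{\sqrt{14238797}}{29}$ ($E = \sqrt{\frac{93}{-29} + 16934} = \sqrt{93 \left(- \frac{1}{29}\right) + 16934} = \sqrt{- \frac{93}{29} + 16934} = \sqrt{\frac{490993}{29}} = \frac{\sqrt{14238797}}{29} \approx 130.12$)
$\frac{P{\left(-73 \right)}}{-30911} + \frac{E}{h} = \frac{109}{-30911} + \frac{\frac{1}{29} \sqrt{14238797}}{-2448} = 109 \left(- \frac{1}{30911}\right) + \frac{\sqrt{14238797}}{29} \left(- \frac{1}{2448}\right) = - \frac{109}{30911} - \frac{\sqrt{14238797}}{70992}$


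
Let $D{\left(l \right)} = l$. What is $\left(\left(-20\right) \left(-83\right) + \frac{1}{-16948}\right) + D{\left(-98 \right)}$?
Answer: $\frac{26472775}{16948} \approx 1562.0$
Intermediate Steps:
$\left(\left(-20\right) \left(-83\right) + \frac{1}{-16948}\right) + D{\left(-98 \right)} = \left(\left(-20\right) \left(-83\right) + \frac{1}{-16948}\right) - 98 = \left(1660 - \frac{1}{16948}\right) - 98 = \frac{28133679}{16948} - 98 = \frac{26472775}{16948}$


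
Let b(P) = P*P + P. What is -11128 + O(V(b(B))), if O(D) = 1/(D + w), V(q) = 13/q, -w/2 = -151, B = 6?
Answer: -141292174/12697 ≈ -11128.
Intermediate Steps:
b(P) = P + P² (b(P) = P² + P = P + P²)
w = 302 (w = -2*(-151) = 302)
O(D) = 1/(302 + D) (O(D) = 1/(D + 302) = 1/(302 + D))
-11128 + O(V(b(B))) = -11128 + 1/(302 + 13/((6*(1 + 6)))) = -11128 + 1/(302 + 13/((6*7))) = -11128 + 1/(302 + 13/42) = -11128 + 1/(12697/42) = -11128 + 42/12697 = -141292174/12697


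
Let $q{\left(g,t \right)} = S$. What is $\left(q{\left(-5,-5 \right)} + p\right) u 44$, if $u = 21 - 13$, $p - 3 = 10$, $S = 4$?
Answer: $5984$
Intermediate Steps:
$p = 13$ ($p = 3 + 10 = 13$)
$q{\left(g,t \right)} = 4$
$u = 8$
$\left(q{\left(-5,-5 \right)} + p\right) u 44 = \left(4 + 13\right) 8 \cdot 44 = 17 \cdot 8 \cdot 44 = 136 \cdot 44 = 5984$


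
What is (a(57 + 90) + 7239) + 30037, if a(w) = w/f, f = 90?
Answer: 1118329/30 ≈ 37278.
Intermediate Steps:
a(w) = w/90
(a(57 + 90) + 7239) + 30037 = ((57 + 90)/90 + 7239) + 30037 = ((1/90)*147 + 7239) + 30037 = (49/30 + 7239) + 30037 = 217219/30 + 30037 = 1118329/30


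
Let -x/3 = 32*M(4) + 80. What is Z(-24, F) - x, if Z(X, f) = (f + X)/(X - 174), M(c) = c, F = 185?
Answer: 123391/198 ≈ 623.19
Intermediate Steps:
Z(X, f) = (X + f)/(-174 + X)
x = -624 (x = -3*(32*4 + 80) = -3*(128 + 80) = -3*208 = -624)
Z(-24, F) - x = (-24 + 185)/(-174 - 24) - 1*(-624) = 161/(-198) + 624 = -1/198*161 + 624 = -161/198 + 624 = 123391/198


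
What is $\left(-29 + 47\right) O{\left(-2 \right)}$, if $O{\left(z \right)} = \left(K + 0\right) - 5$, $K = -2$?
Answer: $-126$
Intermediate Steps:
$O{\left(z \right)} = -7$ ($O{\left(z \right)} = \left(-2 + 0\right) - 5 = -2 - 5 = -7$)
$\left(-29 + 47\right) O{\left(-2 \right)} = \left(-29 + 47\right) \left(-7\right) = 18 \left(-7\right) = -126$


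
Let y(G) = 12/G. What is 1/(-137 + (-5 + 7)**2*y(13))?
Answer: -13/1733 ≈ -0.0075014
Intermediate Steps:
1/(-137 + (-5 + 7)**2*y(13)) = 1/(-137 + (-5 + 7)**2*(12/13)) = 1/(-137 + 2**2*(12*(1/13))) = 1/(-137 + 4*(12/13)) = 1/(-137 + 48/13) = 1/(-1733/13) = -13/1733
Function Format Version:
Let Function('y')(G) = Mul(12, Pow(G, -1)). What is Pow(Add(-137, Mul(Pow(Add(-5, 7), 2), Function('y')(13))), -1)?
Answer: Rational(-13, 1733) ≈ -0.0075014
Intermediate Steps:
Pow(Add(-137, Mul(Pow(Add(-5, 7), 2), Function('y')(13))), -1) = Pow(Add(-137, Mul(Pow(Add(-5, 7), 2), Mul(12, Pow(13, -1)))), -1) = Pow(Add(-137, Mul(Pow(2, 2), Mul(12, Rational(1, 13)))), -1) = Pow(Add(-137, Mul(4, Rational(12, 13))), -1) = Pow(Add(-137, Rational(48, 13)), -1) = Pow(Rational(-1733, 13), -1) = Rational(-13, 1733)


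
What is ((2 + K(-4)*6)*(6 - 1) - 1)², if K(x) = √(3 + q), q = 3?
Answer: 5481 + 540*√6 ≈ 6803.7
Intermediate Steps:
K(x) = √6 (K(x) = √(3 + 3) = √6)
((2 + K(-4)*6)*(6 - 1) - 1)² = ((2 + √6*6)*(6 - 1) - 1)² = ((2 + 6*√6)*5 - 1)² = ((10 + 30*√6) - 1)² = (9 + 30*√6)²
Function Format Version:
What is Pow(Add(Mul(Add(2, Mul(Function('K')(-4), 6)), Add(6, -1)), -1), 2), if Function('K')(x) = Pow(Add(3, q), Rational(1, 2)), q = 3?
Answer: Add(5481, Mul(540, Pow(6, Rational(1, 2)))) ≈ 6803.7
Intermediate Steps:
Function('K')(x) = Pow(6, Rational(1, 2)) (Function('K')(x) = Pow(Add(3, 3), Rational(1, 2)) = Pow(6, Rational(1, 2)))
Pow(Add(Mul(Add(2, Mul(Function('K')(-4), 6)), Add(6, -1)), -1), 2) = Pow(Add(Mul(Add(2, Mul(Pow(6, Rational(1, 2)), 6)), Add(6, -1)), -1), 2) = Pow(Add(Mul(Add(2, Mul(6, Pow(6, Rational(1, 2)))), 5), -1), 2) = Pow(Add(Add(10, Mul(30, Pow(6, Rational(1, 2)))), -1), 2) = Pow(Add(9, Mul(30, Pow(6, Rational(1, 2)))), 2)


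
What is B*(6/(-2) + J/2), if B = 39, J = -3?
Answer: -351/2 ≈ -175.50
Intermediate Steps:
B*(6/(-2) + J/2) = 39*(6/(-2) - 3/2) = 39*(6*(-½) - 3*½) = 39*(-3 - 3/2) = 39*(-9/2) = -351/2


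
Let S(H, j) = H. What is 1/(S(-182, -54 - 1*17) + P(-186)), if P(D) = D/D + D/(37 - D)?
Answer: -223/40549 ≈ -0.0054995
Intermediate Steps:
P(D) = 1 + D/(37 - D)
1/(S(-182, -54 - 1*17) + P(-186)) = 1/(-182 - 37/(-37 - 186)) = 1/(-182 - 37/(-223)) = 1/(-182 - 37*(-1/223)) = 1/(-182 + 37/223) = 1/(-40549/223) = -223/40549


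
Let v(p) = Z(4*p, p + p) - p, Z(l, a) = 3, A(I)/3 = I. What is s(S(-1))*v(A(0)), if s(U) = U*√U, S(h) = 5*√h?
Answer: 15*(-1)^(¾)*√5 ≈ -23.717 + 23.717*I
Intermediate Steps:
A(I) = 3*I
v(p) = 3 - p
s(U) = U^(3/2)
s(S(-1))*v(A(0)) = (5*√(-1))^(3/2)*(3 - 3*0) = (5*I)^(3/2)*(3 - 1*0) = (5*√5*I^(3/2))*(3 + 0) = (5*√5*I^(3/2))*3 = 15*√5*I^(3/2)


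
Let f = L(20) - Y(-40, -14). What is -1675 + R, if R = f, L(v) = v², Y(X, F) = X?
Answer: -1235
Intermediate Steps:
f = 440 (f = 20² - 1*(-40) = 400 + 40 = 440)
R = 440
-1675 + R = -1675 + 440 = -1235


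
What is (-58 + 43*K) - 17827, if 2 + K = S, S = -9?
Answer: -18358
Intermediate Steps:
K = -11 (K = -2 - 9 = -11)
(-58 + 43*K) - 17827 = (-58 + 43*(-11)) - 17827 = (-58 - 473) - 17827 = -531 - 17827 = -18358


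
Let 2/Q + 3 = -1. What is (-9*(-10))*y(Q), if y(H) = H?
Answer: -45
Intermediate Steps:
Q = -½ (Q = 2/(-3 - 1) = 2/(-4) = 2*(-¼) = -½ ≈ -0.50000)
(-9*(-10))*y(Q) = -9*(-10)*(-½) = 90*(-½) = -45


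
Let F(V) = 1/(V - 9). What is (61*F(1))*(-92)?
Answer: 1403/2 ≈ 701.50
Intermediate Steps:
F(V) = 1/(-9 + V)
(61*F(1))*(-92) = (61/(-9 + 1))*(-92) = (61/(-8))*(-92) = (61*(-⅛))*(-92) = -61/8*(-92) = 1403/2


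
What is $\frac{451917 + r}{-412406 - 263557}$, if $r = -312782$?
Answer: $- \frac{139135}{675963} \approx -0.20583$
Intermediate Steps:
$\frac{451917 + r}{-412406 - 263557} = \frac{451917 - 312782}{-412406 - 263557} = \frac{139135}{-675963} = 139135 \left(- \frac{1}{675963}\right) = - \frac{139135}{675963}$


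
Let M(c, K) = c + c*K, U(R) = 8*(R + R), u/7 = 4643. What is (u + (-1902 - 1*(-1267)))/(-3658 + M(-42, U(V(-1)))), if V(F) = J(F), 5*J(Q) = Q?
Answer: -79665/8914 ≈ -8.9371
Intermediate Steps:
J(Q) = Q/5
V(F) = F/5
u = 32501 (u = 7*4643 = 32501)
U(R) = 16*R (U(R) = 8*(2*R) = 16*R)
M(c, K) = c + K*c
(u + (-1902 - 1*(-1267)))/(-3658 + M(-42, U(V(-1)))) = (32501 + (-1902 - 1*(-1267)))/(-3658 - 42*(1 + 16*((⅕)*(-1)))) = (32501 + (-1902 + 1267))/(-3658 - 42*(1 + 16*(-⅕))) = (32501 - 635)/(-3658 - 42*(1 - 16/5)) = 31866/(-3658 - 42*(-11/5)) = 31866/(-3658 + 462/5) = 31866/(-17828/5) = 31866*(-5/17828) = -79665/8914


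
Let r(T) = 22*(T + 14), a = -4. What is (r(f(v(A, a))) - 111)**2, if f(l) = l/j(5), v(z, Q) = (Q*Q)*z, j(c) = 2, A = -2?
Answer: 24025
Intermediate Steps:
v(z, Q) = z*Q**2 (v(z, Q) = Q**2*z = z*Q**2)
f(l) = l/2
r(T) = 308 + 22*T (r(T) = 22*(14 + T) = 308 + 22*T)
(r(f(v(A, a))) - 111)**2 = ((308 + 22*((-2*(-4)**2)/2)) - 111)**2 = ((308 + 22*((-2*16)/2)) - 111)**2 = ((308 + 22*((1/2)*(-32))) - 111)**2 = ((308 + 22*(-16)) - 111)**2 = ((308 - 352) - 111)**2 = (-44 - 111)**2 = (-155)**2 = 24025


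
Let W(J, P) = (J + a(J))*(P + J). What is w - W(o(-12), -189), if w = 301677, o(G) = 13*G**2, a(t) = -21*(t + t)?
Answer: 129475293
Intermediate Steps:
a(t) = -42*t
W(J, P) = -41*J*(J + P) (W(J, P) = (J - 42*J)*(P + J) = (-41*J)*(J + P) = -41*J*(J + P))
w - W(o(-12), -189) = 301677 - 41*13*(-12)**2*(-13*(-12)**2 - 1*(-189)) = 301677 - 41*13*144*(-13*144 + 189) = 301677 - 41*1872*(-1*1872 + 189) = 301677 - 41*1872*(-1872 + 189) = 301677 - 41*1872*(-1683) = 301677 - 1*(-129173616) = 301677 + 129173616 = 129475293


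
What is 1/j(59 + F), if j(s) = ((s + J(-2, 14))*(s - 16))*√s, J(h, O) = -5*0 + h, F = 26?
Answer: √85/486795 ≈ 1.8939e-5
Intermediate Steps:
J(h, O) = h (J(h, O) = 0 + h = h)
j(s) = √s*(-16 + s)*(-2 + s) (j(s) = ((s - 2)*(s - 16))*√s = ((-2 + s)*(-16 + s))*√s = ((-16 + s)*(-2 + s))*√s = √s*(-16 + s)*(-2 + s))
1/j(59 + F) = 1/(√(59 + 26)*(32 + (59 + 26)² - 18*(59 + 26))) = 1/(√85*(32 + 85² - 18*85)) = 1/(√85*(32 + 7225 - 1530)) = 1/(√85*5727) = 1/(5727*√85) = √85/486795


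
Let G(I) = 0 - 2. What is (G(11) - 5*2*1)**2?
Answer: 144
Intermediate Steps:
G(I) = -2
(G(11) - 5*2*1)**2 = (-2 - 5*2*1)**2 = (-2 - 10*1)**2 = (-2 - 10)**2 = (-12)**2 = 144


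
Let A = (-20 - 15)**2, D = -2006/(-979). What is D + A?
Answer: 1201281/979 ≈ 1227.0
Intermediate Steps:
D = 2006/979 (D = -2006*(-1/979) = 2006/979 ≈ 2.0490)
A = 1225 (A = (-35)**2 = 1225)
D + A = 2006/979 + 1225 = 1201281/979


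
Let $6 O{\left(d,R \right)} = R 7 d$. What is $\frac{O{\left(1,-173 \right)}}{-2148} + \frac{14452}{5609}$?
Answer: $\frac{193049875}{72288792} \approx 2.6705$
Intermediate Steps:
$O{\left(d,R \right)} = \frac{7 R d}{6}$ ($O{\left(d,R \right)} = \frac{R 7 d}{6} = \frac{7 R d}{6}$)
$\frac{O{\left(1,-173 \right)}}{-2148} + \frac{14452}{5609} = \frac{\frac{7}{6} \left(-173\right) 1}{-2148} + \frac{14452}{5609} = \left(- \frac{1211}{6}\right) \left(- \frac{1}{2148}\right) + 14452 \cdot \frac{1}{5609} = \frac{1211}{12888} + \frac{14452}{5609} = \frac{193049875}{72288792}$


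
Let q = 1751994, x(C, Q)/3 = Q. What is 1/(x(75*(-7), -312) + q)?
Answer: 1/1751058 ≈ 5.7108e-7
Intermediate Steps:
x(C, Q) = 3*Q
1/(x(75*(-7), -312) + q) = 1/(3*(-312) + 1751994) = 1/(-936 + 1751994) = 1/1751058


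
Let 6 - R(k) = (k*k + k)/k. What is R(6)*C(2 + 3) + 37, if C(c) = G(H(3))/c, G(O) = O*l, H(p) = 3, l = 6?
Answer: 167/5 ≈ 33.400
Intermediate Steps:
G(O) = 6*O (G(O) = O*6 = 6*O)
C(c) = 18/c (C(c) = (6*3)/c = 18/c)
R(k) = 6 - (k + k**2)/k (R(k) = 6 - (k*k + k)/k = 6 - (k**2 + k)/k = 6 - (k + k**2)/k)
R(6)*C(2 + 3) + 37 = (5 - 1*6)*(18/(2 + 3)) + 37 = (5 - 6)*(18/5) + 37 = -18/5 + 37 = 167/5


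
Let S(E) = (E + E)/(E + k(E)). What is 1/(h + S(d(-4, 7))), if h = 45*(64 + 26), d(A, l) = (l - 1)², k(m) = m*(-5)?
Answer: 2/8099 ≈ 0.00024694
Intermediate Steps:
k(m) = -5*m
d(A, l) = (-1 + l)²
S(E) = -½ (S(E) = (E + E)/(E - 5*E) = (2*E)/((-4*E)) = (2*E)*(-1/(4*E)) = -½)
h = 4050 (h = 45*90 = 4050)
1/(h + S(d(-4, 7))) = 1/(4050 - ½) = 1/(8099/2) = 2/8099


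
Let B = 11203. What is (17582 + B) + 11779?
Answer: 40564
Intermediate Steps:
(17582 + B) + 11779 = (17582 + 11203) + 11779 = 28785 + 11779 = 40564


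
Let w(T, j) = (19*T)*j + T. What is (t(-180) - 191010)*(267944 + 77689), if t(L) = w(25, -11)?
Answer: -67816650930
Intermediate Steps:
w(T, j) = T + 19*T*j (w(T, j) = 19*T*j + T = T + 19*T*j)
t(L) = -5200 (t(L) = 25*(1 + 19*(-11)) = 25*(1 - 209) = 25*(-208) = -5200)
(t(-180) - 191010)*(267944 + 77689) = (-5200 - 191010)*(267944 + 77689) = -196210*345633 = -67816650930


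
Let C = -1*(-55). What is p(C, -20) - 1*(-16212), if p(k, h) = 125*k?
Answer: 23087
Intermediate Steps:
C = 55
p(C, -20) - 1*(-16212) = 125*55 - 1*(-16212) = 6875 + 16212 = 23087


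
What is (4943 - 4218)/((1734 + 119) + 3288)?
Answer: 725/5141 ≈ 0.14102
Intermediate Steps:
(4943 - 4218)/((1734 + 119) + 3288) = 725/(1853 + 3288) = 725/5141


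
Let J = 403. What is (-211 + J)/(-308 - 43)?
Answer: -64/117 ≈ -0.54701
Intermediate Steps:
(-211 + J)/(-308 - 43) = (-211 + 403)/(-308 - 43) = 192/(-351) = 192*(-1/351) = -64/117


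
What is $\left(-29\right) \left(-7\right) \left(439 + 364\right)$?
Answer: $163009$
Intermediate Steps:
$\left(-29\right) \left(-7\right) \left(439 + 364\right) = 203 \cdot 803 = 163009$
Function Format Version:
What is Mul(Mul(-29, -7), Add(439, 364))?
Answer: 163009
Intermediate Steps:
Mul(Mul(-29, -7), Add(439, 364)) = Mul(203, 803) = 163009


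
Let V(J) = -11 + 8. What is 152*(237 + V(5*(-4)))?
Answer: 35568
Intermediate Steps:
V(J) = -3
152*(237 + V(5*(-4))) = 152*(237 - 3) = 152*234 = 35568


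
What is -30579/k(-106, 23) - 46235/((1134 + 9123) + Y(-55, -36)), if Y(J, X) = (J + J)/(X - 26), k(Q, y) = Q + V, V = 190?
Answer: -1640865113/4452308 ≈ -368.54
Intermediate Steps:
k(Q, y) = 190 + Q (k(Q, y) = Q + 190 = 190 + Q)
Y(J, X) = 2*J/(-26 + X) (Y(J, X) = (2*J)/(-26 + X) = 2*J/(-26 + X))
-30579/k(-106, 23) - 46235/((1134 + 9123) + Y(-55, -36)) = -30579/(190 - 106) - 46235/((1134 + 9123) + 2*(-55)/(-26 - 36)) = -30579/84 - 46235/(10257 + 2*(-55)/(-62)) = -30579*1/84 - 46235/(10257 + 2*(-55)*(-1/62)) = -10193/28 - 46235/(10257 + 55/31) = -10193/28 - 46235/318022/31 = -10193/28 - 46235*31/318022 = -10193/28 - 1433285/318022 = -1640865113/4452308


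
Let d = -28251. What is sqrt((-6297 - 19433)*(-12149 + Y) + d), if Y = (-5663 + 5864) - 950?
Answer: sqrt(331837289) ≈ 18216.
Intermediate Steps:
Y = -749 (Y = 201 - 950 = -749)
sqrt((-6297 - 19433)*(-12149 + Y) + d) = sqrt((-6297 - 19433)*(-12149 - 749) - 28251) = sqrt(-25730*(-12898) - 28251) = sqrt(331865540 - 28251) = sqrt(331837289)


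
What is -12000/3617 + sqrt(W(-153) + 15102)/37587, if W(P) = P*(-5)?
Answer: -12000/3617 + sqrt(1763)/12529 ≈ -3.3143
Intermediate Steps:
W(P) = -5*P
-12000/3617 + sqrt(W(-153) + 15102)/37587 = -12000/3617 + sqrt(-5*(-153) + 15102)/37587 = -12000*1/3617 + sqrt(765 + 15102)*(1/37587) = -12000/3617 + sqrt(15867)*(1/37587) = -12000/3617 + (3*sqrt(1763))*(1/37587) = -12000/3617 + sqrt(1763)/12529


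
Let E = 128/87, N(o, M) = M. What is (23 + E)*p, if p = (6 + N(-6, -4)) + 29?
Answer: 65999/87 ≈ 758.61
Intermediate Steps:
p = 31 (p = (6 - 4) + 29 = 2 + 29 = 31)
E = 128/87 (E = 128*(1/87) = 128/87 ≈ 1.4713)
(23 + E)*p = (23 + 128/87)*31 = (2129/87)*31 = 65999/87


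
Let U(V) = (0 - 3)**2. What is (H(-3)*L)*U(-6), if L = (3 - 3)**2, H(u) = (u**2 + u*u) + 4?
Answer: 0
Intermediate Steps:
U(V) = 9 (U(V) = (-3)**2 = 9)
H(u) = 4 + 2*u**2 (H(u) = (u**2 + u**2) + 4 = 2*u**2 + 4 = 4 + 2*u**2)
L = 0 (L = 0**2 = 0)
(H(-3)*L)*U(-6) = ((4 + 2*(-3)**2)*0)*9 = ((4 + 2*9)*0)*9 = ((4 + 18)*0)*9 = (22*0)*9 = 0*9 = 0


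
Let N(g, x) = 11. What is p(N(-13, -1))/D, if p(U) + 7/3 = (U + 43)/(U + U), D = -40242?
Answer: -2/663993 ≈ -3.0121e-6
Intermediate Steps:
p(U) = -7/3 + (43 + U)/(2*U) (p(U) = -7/3 + (U + 43)/(U + U) = -7/3 + (43 + U)/((2*U)) = -7/3 + (43 + U)*(1/(2*U)) = -7/3 + (43 + U)/(2*U))
p(N(-13, -1))/D = ((⅙)*(129 - 11*11)/11)/(-40242) = ((⅙)*(1/11)*(129 - 121))*(-1/40242) = ((⅙)*(1/11)*8)*(-1/40242) = (4/33)*(-1/40242) = -2/663993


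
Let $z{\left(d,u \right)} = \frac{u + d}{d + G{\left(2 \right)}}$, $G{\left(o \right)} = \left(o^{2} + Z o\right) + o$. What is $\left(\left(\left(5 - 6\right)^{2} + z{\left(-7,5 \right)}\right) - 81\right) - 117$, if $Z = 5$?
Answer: $- \frac{1775}{9} \approx -197.22$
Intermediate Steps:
$G{\left(o \right)} = o^{2} + 6 o$ ($G{\left(o \right)} = \left(o^{2} + 5 o\right) + o = o^{2} + 6 o$)
$z{\left(d,u \right)} = \frac{d + u}{16 + d}$ ($z{\left(d,u \right)} = \frac{u + d}{d + 2 \left(6 + 2\right)} = \frac{d + u}{d + 2 \cdot 8} = \frac{d + u}{d + 16} = \frac{d + u}{16 + d}$)
$\left(\left(\left(5 - 6\right)^{2} + z{\left(-7,5 \right)}\right) - 81\right) - 117 = \left(\left(\left(5 - 6\right)^{2} + \frac{-7 + 5}{16 - 7}\right) - 81\right) - 117 = \left(\left(\left(-1\right)^{2} + \frac{1}{9} \left(-2\right)\right) - 81\right) - 117 = \left(\left(1 + \frac{1}{9} \left(-2\right)\right) - 81\right) - 117 = \left(\left(1 - \frac{2}{9}\right) - 81\right) - 117 = \left(\frac{7}{9} - 81\right) - 117 = - \frac{722}{9} - 117 = - \frac{1775}{9}$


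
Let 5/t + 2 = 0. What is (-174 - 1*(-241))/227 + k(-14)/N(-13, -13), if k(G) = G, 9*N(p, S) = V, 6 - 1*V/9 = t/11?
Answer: -60737/31099 ≈ -1.9530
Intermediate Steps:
t = -5/2 (t = 5/(-2 + 0) = 5/(-2) = 5*(-½) = -5/2 ≈ -2.5000)
V = 1233/22 (V = 54 - (-45)/(2*11) = 54 - 9*(-5/22) = 54 + 45/22 = 1233/22 ≈ 56.045)
N(p, S) = 137/22 (N(p, S) = (⅑)*(1233/22) = 137/22)
(-174 - 1*(-241))/227 + k(-14)/N(-13, -13) = (-174 - 1*(-241))/227 - 14/137/22 = (-174 + 241)*(1/227) - 14*22/137 = 67*(1/227) - 308/137 = 67/227 - 308/137 = -60737/31099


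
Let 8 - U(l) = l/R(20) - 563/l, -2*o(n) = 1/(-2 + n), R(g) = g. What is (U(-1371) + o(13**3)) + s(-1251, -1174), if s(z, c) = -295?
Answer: -2634511543/12037380 ≈ -218.86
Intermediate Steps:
o(n) = -1/(2*(-2 + n))
U(l) = 8 + 563/l - l/20 (U(l) = 8 - (l/20 - 563/l) = 8 - (-563/l + l/20) = 8 + (563/l - l/20) = 8 + 563/l - l/20)
(U(-1371) + o(13**3)) + s(-1251, -1174) = ((8 + 563/(-1371) - 1/20*(-1371)) - 1/(-4 + 2*13**3)) - 295 = ((8 + 563*(-1/1371) + 1371/20) - 1/(-4 + 2*2197)) - 295 = ((8 - 563/1371 + 1371/20) - 1/(-4 + 4394)) - 295 = (2087741/27420 - 1/4390) - 295 = 916515557/12037380 - 295 = -2634511543/12037380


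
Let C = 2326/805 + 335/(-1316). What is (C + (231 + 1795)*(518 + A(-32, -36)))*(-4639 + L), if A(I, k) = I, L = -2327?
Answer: -519019979923449/75670 ≈ -6.8590e+9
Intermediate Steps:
C = 398763/151340 (C = 2326*(1/805) + 335*(-1/1316) = 2326/805 - 335/1316 = 398763/151340 ≈ 2.6349)
(C + (231 + 1795)*(518 + A(-32, -36)))*(-4639 + L) = (398763/151340 + (231 + 1795)*(518 - 32))*(-4639 - 2327) = (398763/151340 + 2026*486)*(-6966) = (398763/151340 + 984636)*(-6966) = (149015211003/151340)*(-6966) = -519019979923449/75670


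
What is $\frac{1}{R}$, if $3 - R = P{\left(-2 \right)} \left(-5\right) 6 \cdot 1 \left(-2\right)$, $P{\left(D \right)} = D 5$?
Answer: $\frac{1}{603} \approx 0.0016584$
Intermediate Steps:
$P{\left(D \right)} = 5 D$
$R = 603$ ($R = 3 - 5 \left(-2\right) \left(-5\right) 6 \cdot 1 \left(-2\right) = 3 - \left(-10\right) \left(-5\right) 6 \left(-2\right) = 3 - 50 \left(-12\right) = 3 - -600 = 3 + 600 = 603$)
$\frac{1}{R} = \frac{1}{603}$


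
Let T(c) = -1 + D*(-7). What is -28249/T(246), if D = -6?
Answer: -689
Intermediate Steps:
T(c) = 41 (T(c) = -1 - 6*(-7) = -1 + 42 = 41)
-28249/T(246) = -28249/41 = -28249*1/41 = -689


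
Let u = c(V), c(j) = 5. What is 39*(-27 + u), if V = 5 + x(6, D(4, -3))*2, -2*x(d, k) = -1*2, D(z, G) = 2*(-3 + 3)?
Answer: -858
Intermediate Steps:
D(z, G) = 0 (D(z, G) = 2*0 = 0)
x(d, k) = 1 (x(d, k) = -(-1)*2/2 = -1/2*(-2) = 1)
V = 7 (V = 5 + 1*2 = 5 + 2 = 7)
u = 5
39*(-27 + u) = 39*(-27 + 5) = 39*(-22) = -858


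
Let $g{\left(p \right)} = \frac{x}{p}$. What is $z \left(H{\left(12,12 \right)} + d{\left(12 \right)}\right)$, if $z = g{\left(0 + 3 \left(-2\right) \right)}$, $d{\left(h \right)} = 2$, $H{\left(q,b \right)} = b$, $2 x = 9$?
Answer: $- \frac{21}{2} \approx -10.5$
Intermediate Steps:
$x = \frac{9}{2}$ ($x = \frac{1}{2} \cdot 9 = \frac{9}{2} \approx 4.5$)
$g{\left(p \right)} = \frac{9}{2 p}$
$z = - \frac{3}{4}$ ($z = \frac{9}{2 \left(0 + 3 \left(-2\right)\right)} = \frac{9}{2 \left(0 - 6\right)} = \frac{9}{2 \left(-6\right)} = \frac{9}{2} \left(- \frac{1}{6}\right) = - \frac{3}{4} \approx -0.75$)
$z \left(H{\left(12,12 \right)} + d{\left(12 \right)}\right) = - \frac{3 \left(12 + 2\right)}{4} = \left(- \frac{3}{4}\right) 14 = - \frac{21}{2}$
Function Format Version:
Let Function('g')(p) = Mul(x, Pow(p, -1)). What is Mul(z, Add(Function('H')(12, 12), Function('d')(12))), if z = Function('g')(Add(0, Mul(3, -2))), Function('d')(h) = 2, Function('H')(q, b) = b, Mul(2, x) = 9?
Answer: Rational(-21, 2) ≈ -10.500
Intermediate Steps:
x = Rational(9, 2) (x = Mul(Rational(1, 2), 9) = Rational(9, 2) ≈ 4.5000)
Function('g')(p) = Mul(Rational(9, 2), Pow(p, -1))
z = Rational(-3, 4) (z = Mul(Rational(9, 2), Pow(Add(0, Mul(3, -2)), -1)) = Mul(Rational(9, 2), Pow(Add(0, -6), -1)) = Mul(Rational(9, 2), Pow(-6, -1)) = Mul(Rational(9, 2), Rational(-1, 6)) = Rational(-3, 4) ≈ -0.75000)
Mul(z, Add(Function('H')(12, 12), Function('d')(12))) = Mul(Rational(-3, 4), Add(12, 2)) = Mul(Rational(-3, 4), 14) = Rational(-21, 2)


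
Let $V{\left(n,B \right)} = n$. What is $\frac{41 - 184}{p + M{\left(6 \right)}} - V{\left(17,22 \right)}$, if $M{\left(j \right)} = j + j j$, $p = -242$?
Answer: $- \frac{3257}{200} \approx -16.285$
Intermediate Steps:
$M{\left(j \right)} = j + j^{2}$
$\frac{41 - 184}{p + M{\left(6 \right)}} - V{\left(17,22 \right)} = \frac{41 - 184}{-242 + 6 \left(1 + 6\right)} - 17 = - \frac{143}{-242 + 6 \cdot 7} - 17 = - \frac{143}{-242 + 42} - 17 = - \frac{143}{-200} - 17 = \left(-143\right) \left(- \frac{1}{200}\right) - 17 = \frac{143}{200} - 17 = - \frac{3257}{200}$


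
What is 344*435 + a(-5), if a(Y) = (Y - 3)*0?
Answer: 149640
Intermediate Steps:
a(Y) = 0 (a(Y) = (-3 + Y)*0 = 0)
344*435 + a(-5) = 344*435 + 0 = 149640 + 0 = 149640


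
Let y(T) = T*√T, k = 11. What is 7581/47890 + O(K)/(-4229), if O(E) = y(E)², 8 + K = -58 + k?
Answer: 7999758799/202526810 ≈ 39.500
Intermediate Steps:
y(T) = T^(3/2)
K = -55 (K = -8 + (-58 + 11) = -8 - 47 = -55)
O(E) = E³ (O(E) = (E^(3/2))² = E³)
7581/47890 + O(K)/(-4229) = 7581/47890 + (-55)³/(-4229) = 7581*(1/47890) - 166375*(-1/4229) = 7581/47890 + 166375/4229 = 7999758799/202526810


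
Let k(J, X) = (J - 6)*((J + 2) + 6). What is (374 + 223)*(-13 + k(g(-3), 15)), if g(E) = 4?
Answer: -22089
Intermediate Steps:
k(J, X) = (-6 + J)*(8 + J) (k(J, X) = (-6 + J)*((2 + J) + 6) = (-6 + J)*(8 + J))
(374 + 223)*(-13 + k(g(-3), 15)) = (374 + 223)*(-13 + (-48 + 4**2 + 2*4)) = 597*(-13 + (-48 + 16 + 8)) = 597*(-13 - 24) = 597*(-37) = -22089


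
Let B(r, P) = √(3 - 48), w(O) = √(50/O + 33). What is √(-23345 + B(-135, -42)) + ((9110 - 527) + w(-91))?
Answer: 8583 + √(-23345 + 3*I*√5) + √268723/91 ≈ 8588.7 + 152.79*I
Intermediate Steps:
w(O) = √(33 + 50/O)
B(r, P) = 3*I*√5 (B(r, P) = √(-45) = 3*I*√5)
√(-23345 + B(-135, -42)) + ((9110 - 527) + w(-91)) = √(-23345 + 3*I*√5) + ((9110 - 527) + √(33 + 50/(-91))) = √(-23345 + 3*I*√5) + (8583 + √(33 + 50*(-1/91))) = √(-23345 + 3*I*√5) + (8583 + √(33 - 50/91)) = √(-23345 + 3*I*√5) + (8583 + √(2953/91)) = √(-23345 + 3*I*√5) + (8583 + √268723/91) = 8583 + √(-23345 + 3*I*√5) + √268723/91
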